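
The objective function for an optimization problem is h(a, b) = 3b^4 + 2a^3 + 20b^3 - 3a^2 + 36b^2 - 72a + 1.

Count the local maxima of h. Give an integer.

h separates as a function of a plus a function of b, so ∇h=0 decouples.
∂h/∂a = 6(a - 4)(a + 3) = 0 at a ∈ {-3, 4}; ∂h/∂b = 12b(b + 2)(b + 3) = 0 at b ∈ {-3, -2, 0}.
The Hessian is diagonal: diag(h_aa, h_bb). Second derivatives: h_aa(-3)=-42, h_aa(4)=42; h_bb(-3)=36, h_bb(-2)=-24, h_bb(0)=72.
Local maxima occur where both diagonal entries negative: (-3, -2). Count: 1.

1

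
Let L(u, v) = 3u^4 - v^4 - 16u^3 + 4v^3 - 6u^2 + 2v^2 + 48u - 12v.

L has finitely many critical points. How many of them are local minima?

2

L separates as a function of u plus a function of v, so ∇L=0 decouples.
∂L/∂u = 12(u - 4)(u - 1)(u + 1) = 0 at u ∈ {-1, 1, 4}; ∂L/∂v = -4(v - 3)(v - 1)(v + 1) = 0 at v ∈ {-1, 1, 3}.
The Hessian is diagonal: diag(L_uu, L_vv). Second derivatives: L_uu(-1)=120, L_uu(1)=-72, L_uu(4)=180; L_vv(-1)=-32, L_vv(1)=16, L_vv(3)=-32.
Local minima occur where both diagonal entries positive: (-1, 1), (4, 1). Count: 2.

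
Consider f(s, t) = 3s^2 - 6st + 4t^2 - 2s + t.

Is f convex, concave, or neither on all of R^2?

convex

f is quadratic, so its Hessian is the constant matrix H = [[6, -6], [-6, 8]].
det(H) = 12, tr(H) = 14.
det(H) > 0 and tr(H) > 0, so H is positive definite everywhere: convex.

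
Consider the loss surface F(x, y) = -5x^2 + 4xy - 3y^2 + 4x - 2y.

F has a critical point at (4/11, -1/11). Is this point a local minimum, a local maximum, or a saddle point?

The Hessian of F is constant: H = [[-10, 4], [4, -6]].
det(H) = (-10)·(-6) − 4² = 44.
det(H) > 0 and tr(H) = -16 < 0, so H is negative definite and the point is a local maximum.

local maximum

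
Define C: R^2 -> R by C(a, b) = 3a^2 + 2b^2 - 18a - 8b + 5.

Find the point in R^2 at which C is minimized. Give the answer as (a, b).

C(a,b) separates as P(a) + Q(b) + 5, so its minimum is min P + min Q + 5.
P'(a) = 6a - 18 vanishes at a ∈ {3}; Q'(b) = 4b - 8 vanishes at b ∈ {2}.
Local minima of P (where P''>0): P(3)=-27. Local minima of Q: Q(2)=-8.
So the global minimum of C is P(3) + Q(2) + 5 = -27 − 8 + 5 = -30, attained at (3, 2).

(3, 2)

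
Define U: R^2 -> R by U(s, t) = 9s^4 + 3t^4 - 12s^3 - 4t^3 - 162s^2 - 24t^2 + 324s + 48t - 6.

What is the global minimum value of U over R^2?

U(s,t) separates as P(s) + Q(t) − 6, so its minimum is min P + min Q − 6.
P'(s) = 36(s - 3)(s - 1)(s + 3) vanishes at s ∈ {-3, 1, 3}; Q'(t) = 12(t - 2)(t - 1)(t + 2) vanishes at t ∈ {-2, 1, 2}.
Local minima of P (where P''>0): P(-3)=-1377, P(3)=-81. Local minima of Q: Q(-2)=-112, Q(2)=16.
So the global minimum of U is P(-3) + Q(-2) − 6 = -1377 − 112 − 6 = -1495, attained at (-3, -2).

-1495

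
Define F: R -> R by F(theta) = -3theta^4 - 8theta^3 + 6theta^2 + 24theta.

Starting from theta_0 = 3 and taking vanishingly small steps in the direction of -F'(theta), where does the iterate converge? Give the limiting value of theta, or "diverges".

diverges

F'(theta) = -12(theta - 1)(theta + 1)(theta + 2), so F'(3) = -480.
Gradient descent moves in the -F' direction, i.e. theta is increasing.
There is no critical point above theta=3, and F' keeps the same sign, so the iterate runs off to +∞.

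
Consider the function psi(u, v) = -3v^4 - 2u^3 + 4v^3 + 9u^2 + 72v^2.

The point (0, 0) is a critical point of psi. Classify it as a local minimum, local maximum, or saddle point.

local minimum

The mixed partial ∂²psi/∂u∂v is 0, so the Hessian at any point is diag(psi_uu, psi_vv) = diag(6(-2u + 3), 12(-3v^2 + 2v + 12)).
At (0, 0): H = diag(18, 144).
Both eigenvalues are positive, so H is positive definite: a local minimum.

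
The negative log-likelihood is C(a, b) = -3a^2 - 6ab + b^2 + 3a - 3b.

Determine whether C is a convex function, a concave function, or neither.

neither

C is quadratic, so its Hessian is the constant matrix H = [[-6, -6], [-6, 2]].
det(H) = -48, tr(H) = -4.
det(H) < 0, so H is indefinite: neither convex nor concave.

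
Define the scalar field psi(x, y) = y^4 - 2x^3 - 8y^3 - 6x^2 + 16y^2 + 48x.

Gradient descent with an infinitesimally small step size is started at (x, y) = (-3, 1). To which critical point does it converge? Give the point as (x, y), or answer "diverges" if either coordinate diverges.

(-4, 0)

psi is separable, so gradient descent decouples: x follows -∂psi/∂x, y follows -∂psi/∂y.
∂psi/∂x = -6(x - 2)(x + 4); at x=-3 this is 30, so x decreases.
∂psi/∂y = 4y(y - 4)(y - 2); at y=1 this is 12, so y decreases.
x converges to its nearest critical value -4 (a local min of the x-part); y converges to 0. The iterate converges to (-4, 0).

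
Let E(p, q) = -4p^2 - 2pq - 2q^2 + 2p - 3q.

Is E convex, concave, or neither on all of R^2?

E is quadratic, so its Hessian is the constant matrix H = [[-8, -2], [-2, -4]].
det(H) = 28, tr(H) = -12.
det(H) > 0 and tr(H) < 0, so H is negative definite everywhere: concave.

concave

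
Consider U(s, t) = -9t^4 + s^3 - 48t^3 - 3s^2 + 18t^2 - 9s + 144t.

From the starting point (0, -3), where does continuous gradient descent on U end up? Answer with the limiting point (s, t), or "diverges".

U is separable, so gradient descent decouples: s follows -∂U/∂s, t follows -∂U/∂t.
∂U/∂s = 3(s - 3)(s + 1); at s=0 this is -9, so s increases.
∂U/∂t = -36(t - 1)(t + 1)(t + 4); at t=-3 this is -288, so t increases.
s converges to its nearest critical value 3 (a local min of the s-part); t converges to -1. The iterate converges to (3, -1).

(3, -1)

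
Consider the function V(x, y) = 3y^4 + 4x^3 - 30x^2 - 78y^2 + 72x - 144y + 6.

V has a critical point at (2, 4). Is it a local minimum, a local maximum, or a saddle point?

saddle point

The mixed partial ∂²V/∂x∂y is 0, so the Hessian at any point is diag(V_xx, V_yy) = diag(12(2x - 5), 12(3y^2 - 13)).
At (2, 4): H = diag(-12, 420).
The eigenvalues have opposite signs, so H is indefinite: a saddle point.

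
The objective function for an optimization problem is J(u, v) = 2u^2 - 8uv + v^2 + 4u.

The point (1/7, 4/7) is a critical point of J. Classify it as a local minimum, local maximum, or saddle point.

saddle point

The Hessian of J is constant: H = [[4, -8], [-8, 2]].
det(H) = 4·2 − (-8)² = -56.
Since det(H) < 0, H is indefinite and the critical point is a saddle point.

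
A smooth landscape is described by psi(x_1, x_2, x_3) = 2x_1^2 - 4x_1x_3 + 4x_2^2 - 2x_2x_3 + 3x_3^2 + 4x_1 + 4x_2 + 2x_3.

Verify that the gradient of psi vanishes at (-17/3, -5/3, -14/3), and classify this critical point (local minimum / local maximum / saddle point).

∇psi = (4x_1 - 4x_3 + 4, 8x_2 - 2x_3 + 4, -4x_1 - 2x_2 + 6x_3 + 2); substituting (-17/3, -5/3, -14/3) gives ∇psi = (0, 0, 0), so (-17/3, -5/3, -14/3) is indeed a critical point.
The Hessian is constant: H = [[4, 0, -4], [0, 8, -2], [-4, -2, 6]].
Leading principal minors: Δ₁ = 4, Δ₂ = 32, Δ₃ = 48.
All leading minors are positive, so H is positive definite: a local minimum.

local minimum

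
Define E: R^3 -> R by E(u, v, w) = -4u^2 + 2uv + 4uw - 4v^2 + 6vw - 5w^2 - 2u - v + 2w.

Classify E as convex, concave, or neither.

concave

E is quadratic, so its Hessian is the constant matrix H = [[-8, 2, 4], [2, -8, 6], [4, 6, -10]].
Leading principal minors: -8, 60, -88.
Signs alternate −, +, − ⇒ H ≺ 0 ⇒ concave.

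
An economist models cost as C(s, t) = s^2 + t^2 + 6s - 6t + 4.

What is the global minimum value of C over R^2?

C(s,t) separates as P(s) + Q(t) + 4, so its minimum is min P + min Q + 4.
P'(s) = 2s + 6 vanishes at s ∈ {-3}; Q'(t) = 2(t - 3) vanishes at t ∈ {3}.
Local minima of P (where P''>0): P(-3)=-9. Local minima of Q: Q(3)=-9.
So the global minimum of C is P(-3) + Q(3) + 4 = -9 − 9 + 4 = -14, attained at (-3, 3).

-14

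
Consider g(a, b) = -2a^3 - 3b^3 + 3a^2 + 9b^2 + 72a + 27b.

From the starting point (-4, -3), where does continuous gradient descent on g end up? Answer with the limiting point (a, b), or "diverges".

(-3, -1)

g is separable, so gradient descent decouples: a follows -∂g/∂a, b follows -∂g/∂b.
∂g/∂a = -6(a - 4)(a + 3); at a=-4 this is -48, so a increases.
∂g/∂b = -9(b - 3)(b + 1); at b=-3 this is -108, so b increases.
a converges to its nearest critical value -3 (a local min of the a-part); b converges to -1. The iterate converges to (-3, -1).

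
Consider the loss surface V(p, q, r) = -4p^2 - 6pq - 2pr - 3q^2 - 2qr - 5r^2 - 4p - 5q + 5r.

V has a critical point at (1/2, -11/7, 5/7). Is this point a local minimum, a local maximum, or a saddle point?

The Hessian is constant: H = [[-8, -6, -2], [-6, -6, -2], [-2, -2, -10]].
Leading principal minors: Δ₁ = -8, Δ₂ = 12, Δ₃ = -112.
The minors alternate sign starting negative (−, +, −), so H is negative definite: a local maximum.

local maximum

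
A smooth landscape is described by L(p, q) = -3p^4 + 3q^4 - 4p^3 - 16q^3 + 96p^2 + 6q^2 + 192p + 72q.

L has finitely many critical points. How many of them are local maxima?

L separates as a function of p plus a function of q, so ∇L=0 decouples.
∂L/∂p = -12(p - 4)(p + 1)(p + 4) = 0 at p ∈ {-4, -1, 4}; ∂L/∂q = 12(q - 3)(q - 2)(q + 1) = 0 at q ∈ {-1, 2, 3}.
The Hessian is diagonal: diag(L_pp, L_qq). Second derivatives: L_pp(-4)=-288, L_pp(-1)=180, L_pp(4)=-480; L_qq(-1)=144, L_qq(2)=-36, L_qq(3)=48.
Local maxima occur where both diagonal entries negative: (-4, 2), (4, 2). Count: 2.

2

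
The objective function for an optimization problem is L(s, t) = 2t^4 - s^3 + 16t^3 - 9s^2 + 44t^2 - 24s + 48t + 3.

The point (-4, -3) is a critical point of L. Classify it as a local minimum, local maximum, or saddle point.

The mixed partial ∂²L/∂s∂t is 0, so the Hessian at any point is diag(L_ss, L_tt) = diag(-6(s + 3), 8(3t^2 + 12t + 11)).
At (-4, -3): H = diag(6, 16).
Both eigenvalues are positive, so H is positive definite: a local minimum.

local minimum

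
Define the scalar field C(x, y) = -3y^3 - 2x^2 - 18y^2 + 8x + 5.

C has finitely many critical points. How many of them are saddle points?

C separates as a function of x plus a function of y, so ∇C=0 decouples.
∂C/∂x = -4(x - 2) = 0 at x ∈ {2}; ∂C/∂y = -9y(y + 4) = 0 at y ∈ {-4, 0}.
The Hessian is diagonal: diag(C_xx, C_yy). Second derivatives: C_xx(2)=-4; C_yy(-4)=36, C_yy(0)=-36.
Saddle points occur where the two diagonal entries have opposite signs: (2, -4). Count: 1.

1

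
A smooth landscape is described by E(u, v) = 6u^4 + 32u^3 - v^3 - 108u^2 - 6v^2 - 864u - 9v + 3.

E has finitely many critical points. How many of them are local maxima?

E separates as a function of u plus a function of v, so ∇E=0 decouples.
∂E/∂u = 24(u - 3)(u + 3)(u + 4) = 0 at u ∈ {-4, -3, 3}; ∂E/∂v = -3(v + 1)(v + 3) = 0 at v ∈ {-3, -1}.
The Hessian is diagonal: diag(E_uu, E_vv). Second derivatives: E_uu(-4)=168, E_uu(-3)=-144, E_uu(3)=1008; E_vv(-3)=6, E_vv(-1)=-6.
Local maxima occur where both diagonal entries negative: (-3, -1). Count: 1.

1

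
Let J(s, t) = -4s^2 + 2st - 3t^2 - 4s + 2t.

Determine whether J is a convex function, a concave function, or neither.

concave

J is quadratic, so its Hessian is the constant matrix H = [[-8, 2], [2, -6]].
det(H) = 44, tr(H) = -14.
det(H) > 0 and tr(H) < 0, so H is negative definite everywhere: concave.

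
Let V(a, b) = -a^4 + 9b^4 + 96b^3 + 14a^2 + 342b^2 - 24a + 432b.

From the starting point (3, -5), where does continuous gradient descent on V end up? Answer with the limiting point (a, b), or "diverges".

diverges

V is separable, so gradient descent decouples: a follows -∂V/∂a, b follows -∂V/∂b.
∂V/∂a = -4(a - 2)(a - 1)(a + 3); at a=3 this is -48, so a increases.
∂V/∂b = 36(b + 1)(b + 3)(b + 4); at b=-5 this is -288, so b increases.
The a-coordinate has no critical point in that direction and runs off to infinity.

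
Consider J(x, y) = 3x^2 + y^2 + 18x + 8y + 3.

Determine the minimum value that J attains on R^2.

J(x,y) separates as P(x) + Q(y) + 3, so its minimum is min P + min Q + 3.
P'(x) = 6x + 18 vanishes at x ∈ {-3}; Q'(y) = 2y + 8 vanishes at y ∈ {-4}.
Local minima of P (where P''>0): P(-3)=-27. Local minima of Q: Q(-4)=-16.
So the global minimum of J is P(-3) + Q(-4) + 3 = -27 − 16 + 3 = -40, attained at (-3, -4).

-40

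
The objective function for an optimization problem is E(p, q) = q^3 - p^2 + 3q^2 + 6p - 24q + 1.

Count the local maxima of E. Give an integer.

E separates as a function of p plus a function of q, so ∇E=0 decouples.
∂E/∂p = -2(p - 3) = 0 at p ∈ {3}; ∂E/∂q = 3(q - 2)(q + 4) = 0 at q ∈ {-4, 2}.
The Hessian is diagonal: diag(E_pp, E_qq). Second derivatives: E_pp(3)=-2; E_qq(-4)=-18, E_qq(2)=18.
Local maxima occur where both diagonal entries negative: (3, -4). Count: 1.

1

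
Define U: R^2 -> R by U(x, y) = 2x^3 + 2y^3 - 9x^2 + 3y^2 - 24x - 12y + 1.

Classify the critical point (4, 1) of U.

local minimum

The mixed partial ∂²U/∂x∂y is 0, so the Hessian at any point is diag(U_xx, U_yy) = diag(6(2x - 3), 6(2y + 1)).
At (4, 1): H = diag(30, 18).
Both eigenvalues are positive, so H is positive definite: a local minimum.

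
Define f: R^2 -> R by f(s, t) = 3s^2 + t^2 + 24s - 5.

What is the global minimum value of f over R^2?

-53

f(s,t) separates as P(s) + Q(t) − 5, so its minimum is min P + min Q − 5.
P'(s) = 6s + 24 vanishes at s ∈ {-4}; Q'(t) = 2t vanishes at t ∈ {0}.
Local minima of P (where P''>0): P(-4)=-48. Local minima of Q: Q(0)=0.
So the global minimum of f is P(-4) + Q(0) − 5 = -48 + 0 − 5 = -53, attained at (-4, 0).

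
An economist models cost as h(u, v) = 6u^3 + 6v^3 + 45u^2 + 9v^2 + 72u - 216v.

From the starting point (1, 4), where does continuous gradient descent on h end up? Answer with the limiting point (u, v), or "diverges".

(-1, 3)

h is separable, so gradient descent decouples: u follows -∂h/∂u, v follows -∂h/∂v.
∂h/∂u = 18(u + 1)(u + 4); at u=1 this is 180, so u decreases.
∂h/∂v = 18(v - 3)(v + 4); at v=4 this is 144, so v decreases.
u converges to its nearest critical value -1 (a local min of the u-part); v converges to 3. The iterate converges to (-1, 3).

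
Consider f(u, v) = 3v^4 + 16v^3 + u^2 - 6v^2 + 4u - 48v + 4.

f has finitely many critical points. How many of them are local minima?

f separates as a function of u plus a function of v, so ∇f=0 decouples.
∂f/∂u = 2(u + 2) = 0 at u ∈ {-2}; ∂f/∂v = 12(v - 1)(v + 1)(v + 4) = 0 at v ∈ {-4, -1, 1}.
The Hessian is diagonal: diag(f_uu, f_vv). Second derivatives: f_uu(-2)=2; f_vv(-4)=180, f_vv(-1)=-72, f_vv(1)=120.
Local minima occur where both diagonal entries positive: (-2, -4), (-2, 1). Count: 2.

2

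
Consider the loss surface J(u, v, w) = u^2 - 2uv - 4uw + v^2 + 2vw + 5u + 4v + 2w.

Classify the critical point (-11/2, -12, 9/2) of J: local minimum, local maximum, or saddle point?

saddle point

The Hessian is constant: H = [[2, -2, -4], [-2, 2, 2], [-4, 2, 0]].
Leading principal minors: Δ₁ = 2, Δ₂ = 0, Δ₃ = -8.
The minors fit neither the all-positive nor the alternating-sign pattern, so H is indefinite: a saddle point.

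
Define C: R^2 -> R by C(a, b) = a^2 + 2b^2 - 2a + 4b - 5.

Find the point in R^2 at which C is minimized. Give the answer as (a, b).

C(a,b) separates as P(a) + Q(b) − 5, so its minimum is min P + min Q − 5.
P'(a) = 2a - 2 vanishes at a ∈ {1}; Q'(b) = 4b + 4 vanishes at b ∈ {-1}.
Local minima of P (where P''>0): P(1)=-1. Local minima of Q: Q(-1)=-2.
So the global minimum of C is P(1) + Q(-1) − 5 = -1 − 2 − 5 = -8, attained at (1, -1).

(1, -1)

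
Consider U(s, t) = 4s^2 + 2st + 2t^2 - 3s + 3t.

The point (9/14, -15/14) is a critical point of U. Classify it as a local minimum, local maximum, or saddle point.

The Hessian of U is constant: H = [[8, 2], [2, 4]].
det(H) = 8·4 − 2² = 28.
det(H) > 0 and tr(H) = 12 > 0, so H is positive definite and the point is a local minimum.

local minimum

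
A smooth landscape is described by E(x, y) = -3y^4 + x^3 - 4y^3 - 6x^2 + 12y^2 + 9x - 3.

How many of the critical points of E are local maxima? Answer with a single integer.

E separates as a function of x plus a function of y, so ∇E=0 decouples.
∂E/∂x = 3(x - 3)(x - 1) = 0 at x ∈ {1, 3}; ∂E/∂y = -12y(y - 1)(y + 2) = 0 at y ∈ {-2, 0, 1}.
The Hessian is diagonal: diag(E_xx, E_yy). Second derivatives: E_xx(1)=-6, E_xx(3)=6; E_yy(-2)=-72, E_yy(0)=24, E_yy(1)=-36.
Local maxima occur where both diagonal entries negative: (1, -2), (1, 1). Count: 2.

2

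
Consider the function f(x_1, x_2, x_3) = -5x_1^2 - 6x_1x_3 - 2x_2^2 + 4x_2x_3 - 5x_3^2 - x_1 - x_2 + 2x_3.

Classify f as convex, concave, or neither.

f is quadratic, so its Hessian is the constant matrix H = [[-10, 0, -6], [0, -4, 4], [-6, 4, -10]].
Leading principal minors: -10, 40, -96.
Signs alternate −, +, − ⇒ H ≺ 0 ⇒ concave.

concave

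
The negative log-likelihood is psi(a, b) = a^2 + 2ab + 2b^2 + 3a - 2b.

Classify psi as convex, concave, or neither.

convex

psi is quadratic, so its Hessian is the constant matrix H = [[2, 2], [2, 4]].
det(H) = 4, tr(H) = 6.
det(H) > 0 and tr(H) > 0, so H is positive definite everywhere: convex.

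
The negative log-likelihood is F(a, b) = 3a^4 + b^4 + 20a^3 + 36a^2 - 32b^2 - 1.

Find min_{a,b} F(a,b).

F(a,b) separates as P(a) + Q(b) − 1, so its minimum is min P + min Q − 1.
P'(a) = 12a(a + 2)(a + 3) vanishes at a ∈ {-3, -2, 0}; Q'(b) = 4b(b - 4)(b + 4) vanishes at b ∈ {-4, 0, 4}.
Local minima of P (where P''>0): P(-3)=27, P(0)=0. Local minima of Q: Q(-4)=-256, Q(4)=-256.
So the global minimum of F is P(0) + Q(-4) − 1 = 0 − 256 − 1 = -257, attained at (0, -4).

-257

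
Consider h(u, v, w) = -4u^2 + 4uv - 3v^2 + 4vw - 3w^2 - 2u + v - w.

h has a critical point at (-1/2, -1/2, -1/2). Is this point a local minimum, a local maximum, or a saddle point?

local maximum

The Hessian is constant: H = [[-8, 4, 0], [4, -6, 4], [0, 4, -6]].
Leading principal minors: Δ₁ = -8, Δ₂ = 32, Δ₃ = -64.
The minors alternate sign starting negative (−, +, −), so H is negative definite: a local maximum.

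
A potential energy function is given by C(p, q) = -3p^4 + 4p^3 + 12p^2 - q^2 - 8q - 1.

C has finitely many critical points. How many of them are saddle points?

C separates as a function of p plus a function of q, so ∇C=0 decouples.
∂C/∂p = -12p(p - 2)(p + 1) = 0 at p ∈ {-1, 0, 2}; ∂C/∂q = -2(q + 4) = 0 at q ∈ {-4}.
The Hessian is diagonal: diag(C_pp, C_qq). Second derivatives: C_pp(-1)=-36, C_pp(0)=24, C_pp(2)=-72; C_qq(-4)=-2.
Saddle points occur where the two diagonal entries have opposite signs: (0, -4). Count: 1.

1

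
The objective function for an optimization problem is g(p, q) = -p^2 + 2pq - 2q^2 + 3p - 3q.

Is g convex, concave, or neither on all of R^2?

concave

g is quadratic, so its Hessian is the constant matrix H = [[-2, 2], [2, -4]].
det(H) = 4, tr(H) = -6.
det(H) > 0 and tr(H) < 0, so H is negative definite everywhere: concave.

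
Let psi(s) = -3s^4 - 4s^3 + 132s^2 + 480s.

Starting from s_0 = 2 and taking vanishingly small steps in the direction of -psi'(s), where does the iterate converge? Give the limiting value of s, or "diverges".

-2

psi'(s) = -12(s - 5)(s + 2)(s + 4), so psi'(2) = 864.
Gradient descent moves in the -psi' direction, i.e. s is decreasing.
The nearest critical point in that direction is s = -2, where psi'' = 168 > 0 (a local minimum). The iterate converges there.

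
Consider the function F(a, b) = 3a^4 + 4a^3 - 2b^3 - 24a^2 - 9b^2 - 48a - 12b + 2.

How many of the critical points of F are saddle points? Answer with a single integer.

3

F separates as a function of a plus a function of b, so ∇F=0 decouples.
∂F/∂a = 12(a - 2)(a + 1)(a + 2) = 0 at a ∈ {-2, -1, 2}; ∂F/∂b = -6(b + 1)(b + 2) = 0 at b ∈ {-2, -1}.
The Hessian is diagonal: diag(F_aa, F_bb). Second derivatives: F_aa(-2)=48, F_aa(-1)=-36, F_aa(2)=144; F_bb(-2)=6, F_bb(-1)=-6.
Saddle points occur where the two diagonal entries have opposite signs: (-2, -1), (-1, -2), (2, -1). Count: 3.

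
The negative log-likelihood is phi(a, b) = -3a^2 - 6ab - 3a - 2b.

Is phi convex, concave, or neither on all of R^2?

neither

phi is quadratic, so its Hessian is the constant matrix H = [[-6, -6], [-6, 0]].
det(H) = -36, tr(H) = -6.
det(H) < 0, so H is indefinite: neither convex nor concave.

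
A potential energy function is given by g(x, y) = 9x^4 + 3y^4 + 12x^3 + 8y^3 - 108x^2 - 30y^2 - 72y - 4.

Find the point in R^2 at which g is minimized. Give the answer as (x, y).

(-3, 2)

g(x,y) separates as P(x) + Q(y) − 4, so its minimum is min P + min Q − 4.
P'(x) = 36x(x - 2)(x + 3) vanishes at x ∈ {-3, 0, 2}; Q'(y) = 12(y - 2)(y + 1)(y + 3) vanishes at y ∈ {-3, -1, 2}.
Local minima of P (where P''>0): P(-3)=-567, P(2)=-192. Local minima of Q: Q(-3)=-27, Q(2)=-152.
So the global minimum of g is P(-3) + Q(2) − 4 = -567 − 152 − 4 = -723, attained at (-3, 2).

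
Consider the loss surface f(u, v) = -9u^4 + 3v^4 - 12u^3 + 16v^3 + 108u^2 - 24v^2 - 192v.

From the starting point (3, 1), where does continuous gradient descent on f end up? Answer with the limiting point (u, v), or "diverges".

diverges

f is separable, so gradient descent decouples: u follows -∂f/∂u, v follows -∂f/∂v.
∂f/∂u = -36u(u - 2)(u + 3); at u=3 this is -648, so u increases.
∂f/∂v = 12(v - 2)(v + 2)(v + 4); at v=1 this is -180, so v increases.
The u-coordinate has no critical point in that direction and runs off to infinity.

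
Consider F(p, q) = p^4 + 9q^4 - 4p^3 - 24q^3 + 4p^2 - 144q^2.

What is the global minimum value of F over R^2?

-1536

F(p,q) separates as A(p) + B(q), so its minimum is min A + min B.
A'(p) = 4p(p - 2)(p - 1) vanishes at p ∈ {0, 1, 2}; B'(q) = 36q(q - 4)(q + 2) vanishes at q ∈ {-2, 0, 4}.
Local minima of A (where A''>0): A(0)=0, A(2)=0. Local minima of B: B(-2)=-240, B(4)=-1536.
So the global minimum of F is A(0) + B(4) = 0 − 1536 = -1536, attained at (0, 4).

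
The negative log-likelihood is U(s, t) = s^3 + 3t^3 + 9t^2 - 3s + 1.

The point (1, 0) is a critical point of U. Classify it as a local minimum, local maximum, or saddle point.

The mixed partial ∂²U/∂s∂t is 0, so the Hessian at any point is diag(U_ss, U_tt) = diag(6s, 18(t + 1)).
At (1, 0): H = diag(6, 18).
Both eigenvalues are positive, so H is positive definite: a local minimum.

local minimum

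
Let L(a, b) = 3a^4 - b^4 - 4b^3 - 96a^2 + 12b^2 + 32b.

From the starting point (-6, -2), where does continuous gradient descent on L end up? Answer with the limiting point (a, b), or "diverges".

L is separable, so gradient descent decouples: a follows -∂L/∂a, b follows -∂L/∂b.
∂L/∂a = 12a(a - 4)(a + 4); at a=-6 this is -1440, so a increases.
∂L/∂b = -4(b - 2)(b + 1)(b + 4); at b=-2 this is -32, so b increases.
a converges to its nearest critical value -4 (a local min of the a-part); b converges to -1. The iterate converges to (-4, -1).

(-4, -1)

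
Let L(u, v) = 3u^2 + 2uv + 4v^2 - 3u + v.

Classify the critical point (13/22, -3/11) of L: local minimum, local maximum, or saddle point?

The Hessian of L is constant: H = [[6, 2], [2, 8]].
det(H) = 6·8 − 2² = 44.
det(H) > 0 and tr(H) = 14 > 0, so H is positive definite and the point is a local minimum.

local minimum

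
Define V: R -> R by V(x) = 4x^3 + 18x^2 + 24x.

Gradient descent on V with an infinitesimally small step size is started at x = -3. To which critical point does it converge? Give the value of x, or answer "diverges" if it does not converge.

V'(x) = 12(x + 1)(x + 2), so V'(-3) = 24.
Gradient descent moves in the -V' direction, i.e. x is decreasing.
There is no critical point below x=-3, and V' keeps the same sign, so the iterate runs off to −∞.

diverges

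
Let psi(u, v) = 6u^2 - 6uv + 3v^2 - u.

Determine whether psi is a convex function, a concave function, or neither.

convex

psi is quadratic, so its Hessian is the constant matrix H = [[12, -6], [-6, 6]].
det(H) = 36, tr(H) = 18.
det(H) > 0 and tr(H) > 0, so H is positive definite everywhere: convex.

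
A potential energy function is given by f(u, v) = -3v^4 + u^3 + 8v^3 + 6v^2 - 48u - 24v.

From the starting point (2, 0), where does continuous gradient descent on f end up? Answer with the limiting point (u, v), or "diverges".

f is separable, so gradient descent decouples: u follows -∂f/∂u, v follows -∂f/∂v.
∂f/∂u = 3(u - 4)(u + 4); at u=2 this is -36, so u increases.
∂f/∂v = -12(v - 2)(v - 1)(v + 1); at v=0 this is -24, so v increases.
u converges to its nearest critical value 4 (a local min of the u-part); v converges to 1. The iterate converges to (4, 1).

(4, 1)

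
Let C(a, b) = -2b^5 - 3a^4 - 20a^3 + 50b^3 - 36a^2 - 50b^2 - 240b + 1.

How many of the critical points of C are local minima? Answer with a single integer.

2

C separates as a function of a plus a function of b, so ∇C=0 decouples.
∂C/∂a = -12a(a + 2)(a + 3) = 0 at a ∈ {-3, -2, 0}; ∂C/∂b = -10(b - 3)(b - 2)(b + 1)(b + 4) = 0 at b ∈ {-4, -1, 2, 3}.
The Hessian is diagonal: diag(C_aa, C_bb). Second derivatives: C_aa(-3)=-36, C_aa(-2)=24, C_aa(0)=-72; C_bb(-4)=1260, C_bb(-1)=-360, C_bb(2)=180, C_bb(3)=-280.
Local minima occur where both diagonal entries positive: (-2, -4), (-2, 2). Count: 2.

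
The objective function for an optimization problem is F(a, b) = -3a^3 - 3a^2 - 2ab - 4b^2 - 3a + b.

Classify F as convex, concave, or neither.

The term -3a^3 is cubic, so the Hessian is not constant.
∂²F/∂a² = -18a - 6, which takes both signs as a varies (negative for sufficiently large a). A diagonal entry of the Hessian changing sign means the Hessian is neither positive- nor negative-semidefinite on all of R^2.

neither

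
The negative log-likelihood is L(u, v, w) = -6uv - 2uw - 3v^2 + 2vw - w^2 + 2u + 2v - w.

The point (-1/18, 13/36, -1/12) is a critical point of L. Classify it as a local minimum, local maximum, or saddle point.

The Hessian is constant: H = [[0, -6, -2], [-6, -6, 2], [-2, 2, -2]].
Leading principal minors: Δ₁ = 0, Δ₂ = -36, Δ₃ = 144.
The minors fit neither the all-positive nor the alternating-sign pattern, so H is indefinite: a saddle point.

saddle point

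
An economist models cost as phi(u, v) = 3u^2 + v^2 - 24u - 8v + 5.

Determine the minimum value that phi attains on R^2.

phi(u,v) separates as P(u) + Q(v) + 5, so its minimum is min P + min Q + 5.
P'(u) = 6u - 24 vanishes at u ∈ {4}; Q'(v) = 2v - 8 vanishes at v ∈ {4}.
Local minima of P (where P''>0): P(4)=-48. Local minima of Q: Q(4)=-16.
So the global minimum of phi is P(4) + Q(4) + 5 = -48 − 16 + 5 = -59, attained at (4, 4).

-59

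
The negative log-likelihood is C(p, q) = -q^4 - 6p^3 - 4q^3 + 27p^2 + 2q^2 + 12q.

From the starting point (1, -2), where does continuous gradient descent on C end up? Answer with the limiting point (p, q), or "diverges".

C is separable, so gradient descent decouples: p follows -∂C/∂p, q follows -∂C/∂q.
∂C/∂p = -18p(p - 3); at p=1 this is 36, so p decreases.
∂C/∂q = -4(q - 1)(q + 1)(q + 3); at q=-2 this is -12, so q increases.
p converges to its nearest critical value 0 (a local min of the p-part); q converges to -1. The iterate converges to (0, -1).

(0, -1)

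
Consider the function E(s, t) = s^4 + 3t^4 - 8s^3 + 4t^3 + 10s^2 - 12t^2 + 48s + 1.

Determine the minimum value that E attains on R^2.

E(s,t) separates as P(s) + Q(t) + 1, so its minimum is min P + min Q + 1.
P'(s) = 4(s - 4)(s - 3)(s + 1) vanishes at s ∈ {-1, 3, 4}; Q'(t) = 12t(t - 1)(t + 2) vanishes at t ∈ {-2, 0, 1}.
Local minima of P (where P''>0): P(-1)=-29, P(4)=96. Local minima of Q: Q(-2)=-32, Q(1)=-5.
So the global minimum of E is P(-1) + Q(-2) + 1 = -29 − 32 + 1 = -60, attained at (-1, -2).

-60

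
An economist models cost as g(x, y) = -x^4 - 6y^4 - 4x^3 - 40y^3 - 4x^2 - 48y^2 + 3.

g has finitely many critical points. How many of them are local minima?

g separates as a function of x plus a function of y, so ∇g=0 decouples.
∂g/∂x = -4x(x + 1)(x + 2) = 0 at x ∈ {-2, -1, 0}; ∂g/∂y = -24y(y + 1)(y + 4) = 0 at y ∈ {-4, -1, 0}.
The Hessian is diagonal: diag(g_xx, g_yy). Second derivatives: g_xx(-2)=-8, g_xx(-1)=4, g_xx(0)=-8; g_yy(-4)=-288, g_yy(-1)=72, g_yy(0)=-96.
Local minima occur where both diagonal entries positive: (-1, -1). Count: 1.

1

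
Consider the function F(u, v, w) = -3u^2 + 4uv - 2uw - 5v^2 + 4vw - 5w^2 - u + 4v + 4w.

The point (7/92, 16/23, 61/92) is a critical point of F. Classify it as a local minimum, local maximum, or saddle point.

The Hessian is constant: H = [[-6, 4, -2], [4, -10, 4], [-2, 4, -10]].
Leading principal minors: Δ₁ = -6, Δ₂ = 44, Δ₃ = -368.
The minors alternate sign starting negative (−, +, −), so H is negative definite: a local maximum.

local maximum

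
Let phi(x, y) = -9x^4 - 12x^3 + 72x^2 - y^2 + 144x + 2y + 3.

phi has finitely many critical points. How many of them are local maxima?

phi separates as a function of x plus a function of y, so ∇phi=0 decouples.
∂phi/∂x = -36(x - 2)(x + 1)(x + 2) = 0 at x ∈ {-2, -1, 2}; ∂phi/∂y = -2(y - 1) = 0 at y ∈ {1}.
The Hessian is diagonal: diag(phi_xx, phi_yy). Second derivatives: phi_xx(-2)=-144, phi_xx(-1)=108, phi_xx(2)=-432; phi_yy(1)=-2.
Local maxima occur where both diagonal entries negative: (-2, 1), (2, 1). Count: 2.

2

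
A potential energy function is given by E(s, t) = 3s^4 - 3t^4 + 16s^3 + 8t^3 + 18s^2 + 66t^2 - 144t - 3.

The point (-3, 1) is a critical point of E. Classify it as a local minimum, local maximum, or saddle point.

The mixed partial ∂²E/∂s∂t is 0, so the Hessian at any point is diag(E_ss, E_tt) = diag(12(3s^2 + 8s + 3), 12(-3t^2 + 4t + 11)).
At (-3, 1): H = diag(72, 144).
Both eigenvalues are positive, so H is positive definite: a local minimum.

local minimum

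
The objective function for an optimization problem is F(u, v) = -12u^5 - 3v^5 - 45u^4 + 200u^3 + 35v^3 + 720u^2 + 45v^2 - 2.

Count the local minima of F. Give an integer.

F separates as a function of u plus a function of v, so ∇F=0 decouples.
∂F/∂u = -60u(u - 3)(u + 2)(u + 4) = 0 at u ∈ {-4, -2, 0, 3}; ∂F/∂v = -15v(v - 3)(v + 1)(v + 2) = 0 at v ∈ {-2, -1, 0, 3}.
The Hessian is diagonal: diag(F_uu, F_vv). Second derivatives: F_uu(-4)=3360, F_uu(-2)=-1200, F_uu(0)=1440, F_uu(3)=-6300; F_vv(-2)=150, F_vv(-1)=-60, F_vv(0)=90, F_vv(3)=-900.
Local minima occur where both diagonal entries positive: (-4, -2), (-4, 0), (0, -2), (0, 0). Count: 4.

4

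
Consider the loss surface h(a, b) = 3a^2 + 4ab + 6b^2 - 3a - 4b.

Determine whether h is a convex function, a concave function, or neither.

h is quadratic, so its Hessian is the constant matrix H = [[6, 4], [4, 12]].
det(H) = 56, tr(H) = 18.
det(H) > 0 and tr(H) > 0, so H is positive definite everywhere: convex.

convex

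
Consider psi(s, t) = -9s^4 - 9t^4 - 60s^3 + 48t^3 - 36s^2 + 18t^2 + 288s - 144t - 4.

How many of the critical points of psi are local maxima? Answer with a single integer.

psi separates as a function of s plus a function of t, so ∇psi=0 decouples.
∂psi/∂s = -36(s - 1)(s + 2)(s + 4) = 0 at s ∈ {-4, -2, 1}; ∂psi/∂t = -36(t - 4)(t - 1)(t + 1) = 0 at t ∈ {-1, 1, 4}.
The Hessian is diagonal: diag(psi_ss, psi_tt). Second derivatives: psi_ss(-4)=-360, psi_ss(-2)=216, psi_ss(1)=-540; psi_tt(-1)=-360, psi_tt(1)=216, psi_tt(4)=-540.
Local maxima occur where both diagonal entries negative: (-4, -1), (-4, 4), (1, -1), (1, 4). Count: 4.

4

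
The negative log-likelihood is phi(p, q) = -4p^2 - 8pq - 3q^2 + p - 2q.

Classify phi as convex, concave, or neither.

phi is quadratic, so its Hessian is the constant matrix H = [[-8, -8], [-8, -6]].
det(H) = -16, tr(H) = -14.
det(H) < 0, so H is indefinite: neither convex nor concave.

neither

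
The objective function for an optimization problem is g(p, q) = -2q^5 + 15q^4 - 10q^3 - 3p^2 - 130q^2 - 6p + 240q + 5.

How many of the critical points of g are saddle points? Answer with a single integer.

g separates as a function of p plus a function of q, so ∇g=0 decouples.
∂g/∂p = -6(p + 1) = 0 at p ∈ {-1}; ∂g/∂q = -10(q - 4)(q - 3)(q - 1)(q + 2) = 0 at q ∈ {-2, 1, 3, 4}.
The Hessian is diagonal: diag(g_pp, g_qq). Second derivatives: g_pp(-1)=-6; g_qq(-2)=900, g_qq(1)=-180, g_qq(3)=100, g_qq(4)=-180.
Saddle points occur where the two diagonal entries have opposite signs: (-1, -2), (-1, 3). Count: 2.

2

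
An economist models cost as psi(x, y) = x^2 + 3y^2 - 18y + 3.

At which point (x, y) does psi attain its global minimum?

(0, 3)

psi(x,y) separates as P(x) + Q(y) + 3, so its minimum is min P + min Q + 3.
P'(x) = 2x vanishes at x ∈ {0}; Q'(y) = 6y - 18 vanishes at y ∈ {3}.
Local minima of P (where P''>0): P(0)=0. Local minima of Q: Q(3)=-27.
So the global minimum of psi is P(0) + Q(3) + 3 = 0 − 27 + 3 = -24, attained at (0, 3).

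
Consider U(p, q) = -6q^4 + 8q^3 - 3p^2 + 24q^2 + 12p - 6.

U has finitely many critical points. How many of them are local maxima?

2

U separates as a function of p plus a function of q, so ∇U=0 decouples.
∂U/∂p = -6(p - 2) = 0 at p ∈ {2}; ∂U/∂q = -24q(q - 2)(q + 1) = 0 at q ∈ {-1, 0, 2}.
The Hessian is diagonal: diag(U_pp, U_qq). Second derivatives: U_pp(2)=-6; U_qq(-1)=-72, U_qq(0)=48, U_qq(2)=-144.
Local maxima occur where both diagonal entries negative: (2, -1), (2, 2). Count: 2.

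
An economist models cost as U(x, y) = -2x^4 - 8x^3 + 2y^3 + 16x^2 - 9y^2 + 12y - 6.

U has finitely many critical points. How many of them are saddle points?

3

U separates as a function of x plus a function of y, so ∇U=0 decouples.
∂U/∂x = -8x(x - 1)(x + 4) = 0 at x ∈ {-4, 0, 1}; ∂U/∂y = 6(y - 2)(y - 1) = 0 at y ∈ {1, 2}.
The Hessian is diagonal: diag(U_xx, U_yy). Second derivatives: U_xx(-4)=-160, U_xx(0)=32, U_xx(1)=-40; U_yy(1)=-6, U_yy(2)=6.
Saddle points occur where the two diagonal entries have opposite signs: (-4, 2), (0, 1), (1, 2). Count: 3.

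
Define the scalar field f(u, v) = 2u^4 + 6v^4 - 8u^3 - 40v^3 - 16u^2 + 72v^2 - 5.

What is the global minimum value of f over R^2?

-261

f(u,v) separates as P(u) + Q(v) − 5, so its minimum is min P + min Q − 5.
P'(u) = 8u(u - 4)(u + 1) vanishes at u ∈ {-1, 0, 4}; Q'(v) = 24v(v - 3)(v - 2) vanishes at v ∈ {0, 2, 3}.
Local minima of P (where P''>0): P(-1)=-6, P(4)=-256. Local minima of Q: Q(0)=0, Q(3)=54.
So the global minimum of f is P(4) + Q(0) − 5 = -256 + 0 − 5 = -261, attained at (4, 0).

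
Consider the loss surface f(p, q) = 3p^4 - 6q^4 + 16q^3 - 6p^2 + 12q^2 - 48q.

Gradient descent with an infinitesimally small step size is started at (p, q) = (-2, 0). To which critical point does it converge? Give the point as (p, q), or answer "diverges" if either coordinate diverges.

(-1, 1)

f is separable, so gradient descent decouples: p follows -∂f/∂p, q follows -∂f/∂q.
∂f/∂p = 12p(p - 1)(p + 1); at p=-2 this is -72, so p increases.
∂f/∂q = -24(q - 2)(q - 1)(q + 1); at q=0 this is -48, so q increases.
p converges to its nearest critical value -1 (a local min of the p-part); q converges to 1. The iterate converges to (-1, 1).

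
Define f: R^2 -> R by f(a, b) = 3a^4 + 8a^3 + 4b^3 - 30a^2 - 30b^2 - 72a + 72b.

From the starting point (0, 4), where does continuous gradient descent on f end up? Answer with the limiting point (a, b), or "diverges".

f is separable, so gradient descent decouples: a follows -∂f/∂a, b follows -∂f/∂b.
∂f/∂a = 12(a - 2)(a + 1)(a + 3); at a=0 this is -72, so a increases.
∂f/∂b = 12(b - 3)(b - 2); at b=4 this is 24, so b decreases.
a converges to its nearest critical value 2 (a local min of the a-part); b converges to 3. The iterate converges to (2, 3).

(2, 3)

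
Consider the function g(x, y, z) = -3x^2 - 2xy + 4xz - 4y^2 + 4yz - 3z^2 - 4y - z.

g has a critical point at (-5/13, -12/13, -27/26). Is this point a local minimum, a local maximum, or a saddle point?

local maximum

The Hessian is constant: H = [[-6, -2, 4], [-2, -8, 4], [4, 4, -6]].
Leading principal minors: Δ₁ = -6, Δ₂ = 44, Δ₃ = -104.
The minors alternate sign starting negative (−, +, −), so H is negative definite: a local maximum.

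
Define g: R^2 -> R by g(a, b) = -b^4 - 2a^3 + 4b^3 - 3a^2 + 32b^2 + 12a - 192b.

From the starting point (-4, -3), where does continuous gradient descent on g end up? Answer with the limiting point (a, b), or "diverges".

(-2, 3)

g is separable, so gradient descent decouples: a follows -∂g/∂a, b follows -∂g/∂b.
∂g/∂a = -6(a - 1)(a + 2); at a=-4 this is -60, so a increases.
∂g/∂b = -4(b - 4)(b - 3)(b + 4); at b=-3 this is -168, so b increases.
a converges to its nearest critical value -2 (a local min of the a-part); b converges to 3. The iterate converges to (-2, 3).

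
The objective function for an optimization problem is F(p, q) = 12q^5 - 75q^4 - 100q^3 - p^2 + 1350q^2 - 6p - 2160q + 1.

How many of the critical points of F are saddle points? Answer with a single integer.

2

F separates as a function of p plus a function of q, so ∇F=0 decouples.
∂F/∂p = -2(p + 3) = 0 at p ∈ {-3}; ∂F/∂q = 60(q - 4)(q - 3)(q - 1)(q + 3) = 0 at q ∈ {-3, 1, 3, 4}.
The Hessian is diagonal: diag(F_pp, F_qq). Second derivatives: F_pp(-3)=-2; F_qq(-3)=-10080, F_qq(1)=1440, F_qq(3)=-720, F_qq(4)=1260.
Saddle points occur where the two diagonal entries have opposite signs: (-3, 1), (-3, 4). Count: 2.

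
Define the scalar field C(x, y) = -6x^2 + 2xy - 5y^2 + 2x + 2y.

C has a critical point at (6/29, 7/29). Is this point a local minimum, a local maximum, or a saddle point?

The Hessian of C is constant: H = [[-12, 2], [2, -10]].
det(H) = (-12)·(-10) − 2² = 116.
det(H) > 0 and tr(H) = -22 < 0, so H is negative definite and the point is a local maximum.

local maximum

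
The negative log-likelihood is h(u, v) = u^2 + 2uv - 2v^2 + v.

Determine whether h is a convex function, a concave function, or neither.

neither

h is quadratic, so its Hessian is the constant matrix H = [[2, 2], [2, -4]].
det(H) = -12, tr(H) = -2.
det(H) < 0, so H is indefinite: neither convex nor concave.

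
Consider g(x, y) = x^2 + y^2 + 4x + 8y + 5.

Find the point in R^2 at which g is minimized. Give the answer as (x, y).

g(x,y) separates as P(x) + Q(y) + 5, so its minimum is min P + min Q + 5.
P'(x) = 2x + 4 vanishes at x ∈ {-2}; Q'(y) = 2y + 8 vanishes at y ∈ {-4}.
Local minima of P (where P''>0): P(-2)=-4. Local minima of Q: Q(-4)=-16.
So the global minimum of g is P(-2) + Q(-4) + 5 = -4 − 16 + 5 = -15, attained at (-2, -4).

(-2, -4)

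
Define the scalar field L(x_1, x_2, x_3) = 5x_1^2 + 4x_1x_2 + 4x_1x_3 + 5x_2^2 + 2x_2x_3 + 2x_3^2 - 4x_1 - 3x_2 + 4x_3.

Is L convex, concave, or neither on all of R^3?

L is quadratic, so its Hessian is the constant matrix H = [[10, 4, 4], [4, 10, 2], [4, 2, 4]].
Leading principal minors: 10, 84, 200.
All positive ⇒ H ≻ 0 ⇒ convex.

convex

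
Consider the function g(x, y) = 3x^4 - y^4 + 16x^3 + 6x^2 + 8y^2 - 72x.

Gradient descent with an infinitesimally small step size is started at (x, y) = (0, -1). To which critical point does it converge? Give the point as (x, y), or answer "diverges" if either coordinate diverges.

g is separable, so gradient descent decouples: x follows -∂g/∂x, y follows -∂g/∂y.
∂g/∂x = 12(x - 1)(x + 2)(x + 3); at x=0 this is -72, so x increases.
∂g/∂y = -4y(y - 2)(y + 2); at y=-1 this is -12, so y increases.
x converges to its nearest critical value 1 (a local min of the x-part); y converges to 0. The iterate converges to (1, 0).

(1, 0)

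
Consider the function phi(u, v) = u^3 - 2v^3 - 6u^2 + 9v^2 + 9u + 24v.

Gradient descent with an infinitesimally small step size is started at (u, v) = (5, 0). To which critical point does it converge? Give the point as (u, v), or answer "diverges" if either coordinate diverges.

phi is separable, so gradient descent decouples: u follows -∂phi/∂u, v follows -∂phi/∂v.
∂phi/∂u = 3(u - 3)(u - 1); at u=5 this is 24, so u decreases.
∂phi/∂v = -6(v - 4)(v + 1); at v=0 this is 24, so v decreases.
u converges to its nearest critical value 3 (a local min of the u-part); v converges to -1. The iterate converges to (3, -1).

(3, -1)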